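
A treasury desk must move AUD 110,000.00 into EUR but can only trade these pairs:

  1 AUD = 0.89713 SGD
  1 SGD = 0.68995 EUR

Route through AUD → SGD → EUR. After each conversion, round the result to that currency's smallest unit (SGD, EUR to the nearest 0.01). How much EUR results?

AUD 110,000.00 × 0.89713 = SGD 98,684.30
SGD 98,684.30 × 0.68995 = EUR 68,087.23

EUR 68,087.23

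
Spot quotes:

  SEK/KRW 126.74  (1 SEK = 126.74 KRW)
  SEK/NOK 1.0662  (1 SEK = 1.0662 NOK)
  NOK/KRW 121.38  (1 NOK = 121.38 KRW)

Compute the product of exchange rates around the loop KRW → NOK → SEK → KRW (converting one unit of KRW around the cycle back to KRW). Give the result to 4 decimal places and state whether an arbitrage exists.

Around KRW → NOK → SEK → KRW: 1 ÷ 121.38 ÷ 1.0662 × 126.74 = 0.979327
Product < 1; profitable direction is KRW → SEK → NOK → KRW.

0.9793 (arbitrage exists)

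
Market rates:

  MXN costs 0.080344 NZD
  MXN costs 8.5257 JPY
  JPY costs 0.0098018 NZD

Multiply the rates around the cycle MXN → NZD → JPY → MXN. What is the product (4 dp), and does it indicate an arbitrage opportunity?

Around MXN → NZD → JPY → MXN: 1 × 0.080344 ÷ 0.0098018 ÷ 8.5257 = 0.961430
Product < 1; profitable direction is MXN → JPY → NZD → MXN.

0.9614 (arbitrage exists)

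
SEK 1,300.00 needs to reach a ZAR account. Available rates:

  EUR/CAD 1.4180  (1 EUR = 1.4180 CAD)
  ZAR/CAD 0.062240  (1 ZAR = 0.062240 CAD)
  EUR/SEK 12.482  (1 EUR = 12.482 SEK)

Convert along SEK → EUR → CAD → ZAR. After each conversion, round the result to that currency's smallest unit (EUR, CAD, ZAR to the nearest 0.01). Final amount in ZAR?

ZAR 2,372.75

SEK 1,300.00 ÷ 12.482 = EUR 104.15
EUR 104.15 × 1.4180 = CAD 147.68
CAD 147.68 ÷ 0.062240 = ZAR 2,372.75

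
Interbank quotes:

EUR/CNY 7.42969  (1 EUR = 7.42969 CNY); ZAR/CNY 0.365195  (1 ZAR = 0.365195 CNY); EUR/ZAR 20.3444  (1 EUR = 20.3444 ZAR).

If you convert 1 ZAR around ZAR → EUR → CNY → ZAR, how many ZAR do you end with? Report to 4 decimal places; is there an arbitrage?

1.0000 (no arbitrage)

Around ZAR → EUR → CNY → ZAR: 1 ÷ 20.3444 × 7.42969 ÷ 0.365195 = 1.000002
Product ≈ 1 (deviation 0.000%, within rounding noise).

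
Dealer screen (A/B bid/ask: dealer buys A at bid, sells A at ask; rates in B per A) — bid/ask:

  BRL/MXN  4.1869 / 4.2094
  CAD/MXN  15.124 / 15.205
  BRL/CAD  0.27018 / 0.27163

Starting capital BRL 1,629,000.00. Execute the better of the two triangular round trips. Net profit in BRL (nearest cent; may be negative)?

Net profit: BRL 22,389.48

Best loop BRL → MXN → CAD → BRL:
BRL 1,629,000.00 × 4.1869 (sell BRL at bid) = MXN 6,820,460.10
MXN 6,820,460.10 ÷ 15.205 (buy CAD at ask) = CAD 448,566.93
CAD 448,566.93 ÷ 0.27163 (buy BRL at ask) = BRL 1,651,389.48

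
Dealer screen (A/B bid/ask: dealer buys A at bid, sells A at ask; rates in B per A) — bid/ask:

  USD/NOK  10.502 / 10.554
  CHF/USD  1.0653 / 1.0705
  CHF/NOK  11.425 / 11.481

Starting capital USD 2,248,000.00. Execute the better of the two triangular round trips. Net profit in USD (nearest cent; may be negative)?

Net profit: USD 25,258.14

Best loop USD → CHF → NOK → USD:
USD 2,248,000.00 ÷ 1.0705 (buy CHF at ask) = CHF 2,099,953.29
CHF 2,099,953.29 × 11.425 (sell CHF at bid) = NOK 23,991,966.37
NOK 23,991,966.37 ÷ 10.554 (buy USD at ask) = USD 2,273,258.14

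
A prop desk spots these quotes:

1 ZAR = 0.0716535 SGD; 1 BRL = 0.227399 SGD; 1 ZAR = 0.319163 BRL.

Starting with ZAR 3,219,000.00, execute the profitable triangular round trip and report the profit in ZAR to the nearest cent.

Profit: ZAR 41,503.40

Profitable loop is ZAR → BRL → SGD → ZAR:
ZAR 3,219,000.00 × 0.319163 = BRL 1,027,385.70
BRL 1,027,385.70 × 0.227399 = SGD 233,626.48
SGD 233,626.48 ÷ 0.0716535 = ZAR 3,260,503.40
Profit = ZAR 3,260,503.40 − ZAR 3,219,000.00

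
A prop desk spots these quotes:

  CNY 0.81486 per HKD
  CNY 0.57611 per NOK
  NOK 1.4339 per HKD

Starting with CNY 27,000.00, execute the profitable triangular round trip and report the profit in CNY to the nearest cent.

Profit: CNY 371.91

Profitable loop is CNY → HKD → NOK → CNY:
CNY 27,000.00 ÷ 0.81486 = HKD 33,134.53
HKD 33,134.53 × 1.4339 = NOK 47,511.60
NOK 47,511.60 × 0.57611 = CNY 27,371.91
Profit = CNY 27,371.91 − CNY 27,000.00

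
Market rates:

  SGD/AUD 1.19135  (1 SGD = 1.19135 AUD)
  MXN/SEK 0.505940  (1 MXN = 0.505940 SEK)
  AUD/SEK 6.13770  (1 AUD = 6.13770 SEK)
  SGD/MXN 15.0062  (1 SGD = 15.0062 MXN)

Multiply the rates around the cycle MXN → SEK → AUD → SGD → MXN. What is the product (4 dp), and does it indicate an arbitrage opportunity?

1.0383 (arbitrage exists)

Around MXN → SEK → AUD → SGD → MXN: 1 × 0.505940 ÷ 6.13770 ÷ 1.19135 × 15.0062 = 1.038304
Product > 1; profitable direction is MXN → SEK → AUD → SGD → MXN.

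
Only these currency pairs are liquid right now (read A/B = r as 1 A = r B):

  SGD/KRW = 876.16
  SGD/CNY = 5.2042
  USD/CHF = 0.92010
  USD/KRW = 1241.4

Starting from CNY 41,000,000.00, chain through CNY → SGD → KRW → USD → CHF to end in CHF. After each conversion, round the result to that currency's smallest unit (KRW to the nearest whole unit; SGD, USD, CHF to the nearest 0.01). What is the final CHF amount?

CNY 41,000,000.00 ÷ 5.2042 = SGD 7,878,252.18
SGD 7,878,252.18 × 876.16 = KRW 6,902,609,430
KRW 6,902,609,430 ÷ 1241.4 = USD 5,560,342.70
USD 5,560,342.70 × 0.92010 = CHF 5,116,071.32

CHF 5,116,071.32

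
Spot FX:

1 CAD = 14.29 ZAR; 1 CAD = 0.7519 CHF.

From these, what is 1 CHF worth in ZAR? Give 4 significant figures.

1 CHF ÷ 0.7519 = 1.32996 CAD
1.32996 CAD × 14.29 = 19.0052 ZAR

CHF/ZAR = 19.01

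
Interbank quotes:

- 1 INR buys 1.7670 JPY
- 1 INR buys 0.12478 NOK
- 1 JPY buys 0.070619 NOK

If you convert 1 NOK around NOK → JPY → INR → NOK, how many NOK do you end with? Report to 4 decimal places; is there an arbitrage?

1.0000 (no arbitrage)

Around NOK → JPY → INR → NOK: 1 ÷ 0.070619 ÷ 1.7670 × 0.12478 = 0.999970
Product ≈ 1 (deviation 0.003%, within rounding noise).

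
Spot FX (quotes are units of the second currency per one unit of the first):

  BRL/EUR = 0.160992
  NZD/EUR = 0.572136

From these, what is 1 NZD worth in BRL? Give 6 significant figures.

1 NZD × 0.572136 = 0.572136 EUR
0.572136 EUR ÷ 0.160992 = 3.55382 BRL

NZD/BRL = 3.55382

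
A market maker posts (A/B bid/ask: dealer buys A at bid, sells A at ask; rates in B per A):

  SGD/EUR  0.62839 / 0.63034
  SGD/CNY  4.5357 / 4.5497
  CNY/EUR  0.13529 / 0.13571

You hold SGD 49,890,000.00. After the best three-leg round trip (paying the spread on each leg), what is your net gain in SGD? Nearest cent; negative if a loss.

Net profit: SGD 884,792.55

Best loop SGD → EUR → CNY → SGD:
SGD 49,890,000.00 × 0.62839 (sell SGD at bid) = EUR 31,350,377.10
EUR 31,350,377.10 ÷ 0.13571 (buy CNY at ask) = CNY 231,010,073.69
CNY 231,010,073.69 ÷ 4.5497 (buy SGD at ask) = SGD 50,774,792.55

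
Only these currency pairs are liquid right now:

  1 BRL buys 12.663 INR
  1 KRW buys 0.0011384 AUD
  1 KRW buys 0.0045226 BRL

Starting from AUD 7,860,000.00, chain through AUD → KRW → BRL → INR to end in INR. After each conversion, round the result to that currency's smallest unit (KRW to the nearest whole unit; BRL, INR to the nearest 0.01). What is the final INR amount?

INR 395,414,366.30

AUD 7,860,000.00 ÷ 0.0011384 = KRW 6,904,427,266
KRW 6,904,427,266 × 0.0045226 = BRL 31,225,962.75
BRL 31,225,962.75 × 12.663 = INR 395,414,366.30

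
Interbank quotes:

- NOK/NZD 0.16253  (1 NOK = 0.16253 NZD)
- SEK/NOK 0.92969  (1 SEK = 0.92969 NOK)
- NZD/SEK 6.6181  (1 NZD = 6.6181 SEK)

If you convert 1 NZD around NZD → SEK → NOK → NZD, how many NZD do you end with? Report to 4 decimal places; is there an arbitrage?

1.0000 (no arbitrage)

Around NZD → SEK → NOK → NZD: 1 × 6.6181 × 0.92969 × 0.16253 = 1.000012
Product ≈ 1 (deviation 0.001%, within rounding noise).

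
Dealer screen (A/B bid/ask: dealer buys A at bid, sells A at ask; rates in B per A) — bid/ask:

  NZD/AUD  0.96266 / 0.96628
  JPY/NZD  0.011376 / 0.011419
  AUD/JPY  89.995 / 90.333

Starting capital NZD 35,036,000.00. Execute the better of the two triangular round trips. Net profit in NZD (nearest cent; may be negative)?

Net profit: NZD 114,946.24

Best loop NZD → JPY → AUD → NZD:
NZD 35,036,000.00 ÷ 0.011419 (buy JPY at ask) = JPY 3,068,219,634
JPY 3,068,219,634 ÷ 90.333 (buy AUD at ask) = AUD 33,965,656.34
AUD 33,965,656.34 ÷ 0.96628 (buy NZD at ask) = NZD 35,150,946.24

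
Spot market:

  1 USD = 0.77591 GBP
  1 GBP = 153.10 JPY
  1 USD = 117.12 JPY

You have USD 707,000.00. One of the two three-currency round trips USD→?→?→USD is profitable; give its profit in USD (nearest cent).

Profitable loop is USD → GBP → JPY → USD:
USD 707,000.00 × 0.77591 = GBP 548,568.37
GBP 548,568.37 × 153.10 = JPY 83,985,817
JPY 83,985,817 ÷ 117.12 = USD 717,092.02
Profit = USD 717,092.02 − USD 707,000.00

Profit: USD 10,092.02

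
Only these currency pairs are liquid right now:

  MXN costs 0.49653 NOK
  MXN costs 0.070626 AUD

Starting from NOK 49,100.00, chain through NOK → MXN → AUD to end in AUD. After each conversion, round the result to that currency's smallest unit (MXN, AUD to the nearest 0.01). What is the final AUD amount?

NOK 49,100.00 ÷ 0.49653 = MXN 98,886.27
MXN 98,886.27 × 0.070626 = AUD 6,983.94

AUD 6,983.94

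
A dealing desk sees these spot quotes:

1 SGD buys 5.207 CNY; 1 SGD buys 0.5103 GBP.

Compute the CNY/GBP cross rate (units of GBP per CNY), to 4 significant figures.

1 CNY ÷ 5.207 = 0.192049 SGD
0.192049 SGD × 0.5103 = 0.0980027 GBP

CNY/GBP = 0.09800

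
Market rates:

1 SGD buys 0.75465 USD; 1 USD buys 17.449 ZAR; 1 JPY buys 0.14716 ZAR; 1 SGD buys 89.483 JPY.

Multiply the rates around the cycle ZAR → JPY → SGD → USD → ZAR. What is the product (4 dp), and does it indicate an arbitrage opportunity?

Around ZAR → JPY → SGD → USD → ZAR: 1 ÷ 0.14716 ÷ 89.483 × 0.75465 × 17.449 = 0.999967
Product ≈ 1 (deviation 0.003%, within rounding noise).

1.0000 (no arbitrage)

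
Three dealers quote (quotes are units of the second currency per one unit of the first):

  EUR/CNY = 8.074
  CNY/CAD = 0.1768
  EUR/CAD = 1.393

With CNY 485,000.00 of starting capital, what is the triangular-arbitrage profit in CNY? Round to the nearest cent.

Profitable loop is CNY → CAD → EUR → CNY:
CNY 485,000.00 × 0.1768 = CAD 85,748.00
CAD 85,748.00 ÷ 1.393 = EUR 61,556.35
EUR 61,556.35 × 8.074 = CNY 497,006.00
Profit = CNY 497,006.00 − CNY 485,000.00

Profit: CNY 12,006.00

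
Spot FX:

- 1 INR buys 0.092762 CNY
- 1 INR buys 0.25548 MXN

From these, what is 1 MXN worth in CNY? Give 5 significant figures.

1 MXN ÷ 0.25548 = 3.9142 INR
3.9142 INR × 0.092762 = 0.363089 CNY

MXN/CNY = 0.36309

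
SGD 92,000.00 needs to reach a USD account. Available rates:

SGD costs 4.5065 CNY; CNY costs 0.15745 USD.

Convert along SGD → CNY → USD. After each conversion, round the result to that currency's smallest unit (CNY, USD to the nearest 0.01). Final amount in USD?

USD 65,278.46

SGD 92,000.00 × 4.5065 = CNY 414,598.00
CNY 414,598.00 × 0.15745 = USD 65,278.46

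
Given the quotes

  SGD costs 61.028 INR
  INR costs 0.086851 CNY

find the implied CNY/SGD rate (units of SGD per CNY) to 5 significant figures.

1 CNY ÷ 0.086851 = 11.514 INR
11.514 INR ÷ 61.028 = 0.188667 SGD

CNY/SGD = 0.18867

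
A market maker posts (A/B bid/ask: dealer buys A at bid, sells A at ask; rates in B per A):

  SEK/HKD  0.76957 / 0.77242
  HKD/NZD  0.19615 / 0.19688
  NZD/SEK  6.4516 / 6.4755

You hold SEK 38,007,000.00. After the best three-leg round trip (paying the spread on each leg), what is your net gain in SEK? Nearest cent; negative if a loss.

Net profit: SEK 588,366.75

Best loop SEK → NZD → HKD → SEK:
SEK 38,007,000.00 ÷ 6.4755 (buy NZD at ask) = NZD 5,869,353.72
NZD 5,869,353.72 ÷ 0.19688 (buy HKD at ask) = HKD 29,811,833.19
HKD 29,811,833.19 ÷ 0.77242 (buy SEK at ask) = SEK 38,595,366.75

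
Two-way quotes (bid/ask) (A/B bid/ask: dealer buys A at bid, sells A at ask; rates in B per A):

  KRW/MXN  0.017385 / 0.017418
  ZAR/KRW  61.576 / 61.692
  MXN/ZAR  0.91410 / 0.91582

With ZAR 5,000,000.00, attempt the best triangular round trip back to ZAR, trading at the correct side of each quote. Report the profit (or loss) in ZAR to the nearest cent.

Best loop ZAR → MXN → KRW → ZAR:
ZAR 5,000,000.00 ÷ 0.91582 (buy MXN at ask) = MXN 5,459,588.13
MXN 5,459,588.13 ÷ 0.017418 (buy KRW at ask) = KRW 313,445,179
KRW 313,445,179 ÷ 61.692 (buy ZAR at ask) = ZAR 5,080,807.54

Net profit: ZAR 80,807.54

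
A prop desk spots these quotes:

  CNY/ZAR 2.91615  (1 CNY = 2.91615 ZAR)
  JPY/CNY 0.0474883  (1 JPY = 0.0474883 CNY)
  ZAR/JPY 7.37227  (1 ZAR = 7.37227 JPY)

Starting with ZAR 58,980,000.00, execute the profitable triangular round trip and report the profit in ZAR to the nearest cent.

Profitable loop is ZAR → JPY → CNY → ZAR:
ZAR 58,980,000.00 × 7.37227 = JPY 434,816,485
JPY 434,816,485 × 0.0474883 = CNY 20,648,695.67
CNY 20,648,695.67 × 2.91615 = ZAR 60,214,693.87
Profit = ZAR 60,214,693.87 − ZAR 58,980,000.00

Profit: ZAR 1,234,693.87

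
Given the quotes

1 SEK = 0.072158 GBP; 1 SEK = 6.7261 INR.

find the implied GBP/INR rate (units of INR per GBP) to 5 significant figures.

GBP/INR = 93.214

1 GBP ÷ 0.072158 = 13.8585 SEK
13.8585 SEK × 6.7261 = 93.2135 INR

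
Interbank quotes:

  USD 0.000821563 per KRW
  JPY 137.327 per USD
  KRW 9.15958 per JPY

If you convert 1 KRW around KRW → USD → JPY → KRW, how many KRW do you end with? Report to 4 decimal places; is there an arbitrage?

Around KRW → USD → JPY → KRW: 1 × 0.000821563 × 137.327 × 9.15958 = 1.033409
Product > 1; profitable direction is KRW → USD → JPY → KRW.

1.0334 (arbitrage exists)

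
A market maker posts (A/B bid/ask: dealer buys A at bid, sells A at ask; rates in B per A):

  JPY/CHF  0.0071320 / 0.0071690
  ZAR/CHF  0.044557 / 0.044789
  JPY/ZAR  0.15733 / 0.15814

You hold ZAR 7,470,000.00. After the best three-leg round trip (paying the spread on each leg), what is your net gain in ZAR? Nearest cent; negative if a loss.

Best loop ZAR → JPY → CHF → ZAR:
ZAR 7,470,000.00 ÷ 0.15814 (buy JPY at ask) = JPY 47,236,626
JPY 47,236,626 × 0.0071320 (sell JPY at bid) = CHF 336,891.62
CHF 336,891.62 ÷ 0.044789 (buy ZAR at ask) = ZAR 7,521,748.98

Net profit: ZAR 51,748.98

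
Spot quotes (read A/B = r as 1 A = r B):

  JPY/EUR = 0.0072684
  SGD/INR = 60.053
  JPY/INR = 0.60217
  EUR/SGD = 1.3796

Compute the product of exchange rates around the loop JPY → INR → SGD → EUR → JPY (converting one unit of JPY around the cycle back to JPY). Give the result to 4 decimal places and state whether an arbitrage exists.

Around JPY → INR → SGD → EUR → JPY: 1 × 0.60217 ÷ 60.053 ÷ 1.3796 ÷ 0.0072684 = 0.999983
Product ≈ 1 (deviation 0.002%, within rounding noise).

1.0000 (no arbitrage)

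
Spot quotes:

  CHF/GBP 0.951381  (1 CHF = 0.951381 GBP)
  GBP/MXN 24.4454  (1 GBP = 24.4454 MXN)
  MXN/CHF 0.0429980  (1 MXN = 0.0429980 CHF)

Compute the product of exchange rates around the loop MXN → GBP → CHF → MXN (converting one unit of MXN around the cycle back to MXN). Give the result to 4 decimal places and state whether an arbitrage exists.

Around MXN → GBP → CHF → MXN: 1 ÷ 24.4454 ÷ 0.951381 ÷ 0.0429980 = 1.000000
Product ≈ 1 (deviation 0.000%, within rounding noise).

1.0000 (no arbitrage)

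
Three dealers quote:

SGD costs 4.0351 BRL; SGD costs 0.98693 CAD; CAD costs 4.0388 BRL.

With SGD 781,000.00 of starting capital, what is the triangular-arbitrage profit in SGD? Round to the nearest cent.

Profitable loop is SGD → BRL → CAD → SGD:
SGD 781,000.00 × 4.0351 = BRL 3,151,413.10
BRL 3,151,413.10 ÷ 4.0388 = CAD 780,284.52
CAD 780,284.52 ÷ 0.98693 = SGD 790,617.89
Profit = SGD 790,617.89 − SGD 781,000.00

Profit: SGD 9,617.89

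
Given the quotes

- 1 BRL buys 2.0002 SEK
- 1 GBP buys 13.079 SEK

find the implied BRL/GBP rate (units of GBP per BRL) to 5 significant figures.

BRL/GBP = 0.15293

1 BRL × 2.0002 = 2.0002 SEK
2.0002 SEK ÷ 13.079 = 0.152932 GBP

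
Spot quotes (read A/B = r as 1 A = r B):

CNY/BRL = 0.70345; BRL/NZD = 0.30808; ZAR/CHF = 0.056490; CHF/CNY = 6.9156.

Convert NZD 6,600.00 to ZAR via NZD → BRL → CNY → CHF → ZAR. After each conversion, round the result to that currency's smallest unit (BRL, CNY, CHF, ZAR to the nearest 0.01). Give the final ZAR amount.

ZAR 77,955.39

NZD 6,600.00 ÷ 0.30808 = BRL 21,423.01
BRL 21,423.01 ÷ 0.70345 = CNY 30,454.20
CNY 30,454.20 ÷ 6.9156 = CHF 4,403.70
CHF 4,403.70 ÷ 0.056490 = ZAR 77,955.39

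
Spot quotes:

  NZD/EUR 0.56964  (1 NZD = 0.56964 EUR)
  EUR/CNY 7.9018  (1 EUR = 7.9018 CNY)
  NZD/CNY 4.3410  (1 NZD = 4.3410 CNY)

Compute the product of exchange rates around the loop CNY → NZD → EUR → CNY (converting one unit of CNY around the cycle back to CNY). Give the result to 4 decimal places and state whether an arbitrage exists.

1.0369 (arbitrage exists)

Around CNY → NZD → EUR → CNY: 1 ÷ 4.3410 × 0.56964 × 7.9018 = 1.036900
Product > 1; profitable direction is CNY → NZD → EUR → CNY.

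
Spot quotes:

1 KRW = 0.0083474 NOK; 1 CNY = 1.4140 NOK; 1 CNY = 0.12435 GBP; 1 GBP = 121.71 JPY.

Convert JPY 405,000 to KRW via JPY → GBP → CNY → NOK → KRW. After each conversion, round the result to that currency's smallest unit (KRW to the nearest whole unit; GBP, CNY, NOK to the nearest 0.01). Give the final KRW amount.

KRW 4,532,949

JPY 405,000 ÷ 121.71 = GBP 3,327.58
GBP 3,327.58 ÷ 0.12435 = CNY 26,759.79
CNY 26,759.79 × 1.4140 = NOK 37,838.34
NOK 37,838.34 ÷ 0.0083474 = KRW 4,532,949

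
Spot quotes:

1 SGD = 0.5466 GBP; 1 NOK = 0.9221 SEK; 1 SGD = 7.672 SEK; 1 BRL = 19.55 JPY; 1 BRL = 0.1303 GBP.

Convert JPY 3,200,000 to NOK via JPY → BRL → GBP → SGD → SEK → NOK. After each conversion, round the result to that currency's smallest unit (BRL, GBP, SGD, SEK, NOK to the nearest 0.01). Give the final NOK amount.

NOK 324,644.91

JPY 3,200,000 ÷ 19.55 = BRL 163,682.86
BRL 163,682.86 × 0.1303 = GBP 21,327.88
GBP 21,327.88 ÷ 0.5466 = SGD 39,019.17
SGD 39,019.17 × 7.672 = SEK 299,355.07
SEK 299,355.07 ÷ 0.9221 = NOK 324,644.91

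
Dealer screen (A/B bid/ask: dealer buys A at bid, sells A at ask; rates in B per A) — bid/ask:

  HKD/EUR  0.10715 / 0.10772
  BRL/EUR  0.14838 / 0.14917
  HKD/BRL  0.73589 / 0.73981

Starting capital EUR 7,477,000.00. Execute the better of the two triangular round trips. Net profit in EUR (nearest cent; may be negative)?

Net profit: EUR 102,129.09

Best loop EUR → HKD → BRL → EUR:
EUR 7,477,000.00 ÷ 0.10772 (buy HKD at ask) = HKD 69,411,437.06
HKD 69,411,437.06 × 0.73589 (sell HKD at bid) = BRL 51,079,182.42
BRL 51,079,182.42 × 0.14838 (sell BRL at bid) = EUR 7,579,129.09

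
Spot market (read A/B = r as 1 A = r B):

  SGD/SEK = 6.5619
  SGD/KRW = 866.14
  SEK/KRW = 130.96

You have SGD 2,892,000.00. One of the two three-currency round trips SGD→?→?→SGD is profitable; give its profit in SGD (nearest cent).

Profit: SGD 22,862.75

Profitable loop is SGD → KRW → SEK → SGD:
SGD 2,892,000.00 × 866.14 = KRW 2,504,876,880
KRW 2,504,876,880 ÷ 130.96 = SEK 19,127,037.87
SEK 19,127,037.87 ÷ 6.5619 = SGD 2,914,862.75
Profit = SGD 2,914,862.75 − SGD 2,892,000.00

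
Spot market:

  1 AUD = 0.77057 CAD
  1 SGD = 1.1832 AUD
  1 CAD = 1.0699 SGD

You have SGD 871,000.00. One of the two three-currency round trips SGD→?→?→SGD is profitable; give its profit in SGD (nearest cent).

Profit: SGD 21,903.88

Profitable loop is SGD → CAD → AUD → SGD:
SGD 871,000.00 ÷ 1.0699 = CAD 814,094.78
CAD 814,094.78 ÷ 0.77057 = AUD 1,056,483.87
AUD 1,056,483.87 ÷ 1.1832 = SGD 892,903.88
Profit = SGD 892,903.88 − SGD 871,000.00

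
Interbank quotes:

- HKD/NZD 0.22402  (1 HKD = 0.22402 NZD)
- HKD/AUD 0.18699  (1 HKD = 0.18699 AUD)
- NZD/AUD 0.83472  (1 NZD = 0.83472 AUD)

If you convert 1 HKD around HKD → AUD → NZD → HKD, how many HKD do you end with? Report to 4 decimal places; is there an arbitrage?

1.0000 (no arbitrage)

Around HKD → AUD → NZD → HKD: 1 × 0.18699 ÷ 0.83472 ÷ 0.22402 = 0.999979
Product ≈ 1 (deviation 0.002%, within rounding noise).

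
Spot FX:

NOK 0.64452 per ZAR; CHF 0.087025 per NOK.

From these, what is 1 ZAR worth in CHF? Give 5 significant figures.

1 ZAR × 0.64452 = 0.64452 NOK
0.64452 NOK × 0.087025 = 0.0560894 CHF

ZAR/CHF = 0.056089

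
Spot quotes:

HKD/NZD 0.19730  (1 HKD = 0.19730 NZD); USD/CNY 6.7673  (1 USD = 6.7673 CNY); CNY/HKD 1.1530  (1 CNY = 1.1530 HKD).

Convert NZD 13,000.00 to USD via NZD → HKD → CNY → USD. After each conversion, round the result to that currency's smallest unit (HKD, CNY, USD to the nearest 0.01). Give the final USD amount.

USD 8,444.45

NZD 13,000.00 ÷ 0.19730 = HKD 65,889.51
HKD 65,889.51 ÷ 1.1530 = CNY 57,146.15
CNY 57,146.15 ÷ 6.7673 = USD 8,444.45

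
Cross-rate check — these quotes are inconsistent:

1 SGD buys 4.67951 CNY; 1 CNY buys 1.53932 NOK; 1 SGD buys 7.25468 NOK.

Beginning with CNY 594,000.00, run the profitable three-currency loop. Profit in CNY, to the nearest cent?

Profit: CNY 4,239.95

Profitable loop is CNY → SGD → NOK → CNY:
CNY 594,000.00 ÷ 4.67951 = SGD 126,936.37
SGD 126,936.37 × 7.25468 = NOK 920,882.72
NOK 920,882.72 ÷ 1.53932 = CNY 598,239.95
Profit = CNY 598,239.95 − CNY 594,000.00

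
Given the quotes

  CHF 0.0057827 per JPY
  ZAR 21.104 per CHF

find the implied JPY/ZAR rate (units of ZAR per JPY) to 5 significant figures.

1 JPY × 0.0057827 = 0.0057827 CHF
0.0057827 CHF × 21.104 = 0.122038 ZAR

JPY/ZAR = 0.12204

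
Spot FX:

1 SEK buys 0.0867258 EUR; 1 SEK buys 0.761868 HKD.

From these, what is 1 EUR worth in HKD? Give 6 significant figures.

EUR/HKD = 8.78479

1 EUR ÷ 0.0867258 = 11.5306 SEK
11.5306 SEK × 0.761868 = 8.78479 HKD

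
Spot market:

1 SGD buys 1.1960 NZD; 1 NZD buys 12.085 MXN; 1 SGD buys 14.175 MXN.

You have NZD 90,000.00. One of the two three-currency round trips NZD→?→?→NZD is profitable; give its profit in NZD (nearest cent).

Profitable loop is NZD → MXN → SGD → NZD:
NZD 90,000.00 × 12.085 = MXN 1,087,650.00
MXN 1,087,650.00 ÷ 14.175 = SGD 76,730.16
SGD 76,730.16 × 1.1960 = NZD 91,769.27
Profit = NZD 91,769.27 − NZD 90,000.00

Profit: NZD 1,769.27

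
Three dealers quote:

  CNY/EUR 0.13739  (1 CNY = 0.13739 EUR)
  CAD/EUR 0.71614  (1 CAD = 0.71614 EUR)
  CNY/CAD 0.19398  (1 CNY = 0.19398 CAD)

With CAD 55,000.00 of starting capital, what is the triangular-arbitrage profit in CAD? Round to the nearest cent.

Profit: CAD 611.22

Profitable loop is CAD → EUR → CNY → CAD:
CAD 55,000.00 × 0.71614 = EUR 39,387.70
EUR 39,387.70 ÷ 0.13739 = CNY 286,685.35
CNY 286,685.35 × 0.19398 = CAD 55,611.22
Profit = CAD 55,611.22 − CAD 55,000.00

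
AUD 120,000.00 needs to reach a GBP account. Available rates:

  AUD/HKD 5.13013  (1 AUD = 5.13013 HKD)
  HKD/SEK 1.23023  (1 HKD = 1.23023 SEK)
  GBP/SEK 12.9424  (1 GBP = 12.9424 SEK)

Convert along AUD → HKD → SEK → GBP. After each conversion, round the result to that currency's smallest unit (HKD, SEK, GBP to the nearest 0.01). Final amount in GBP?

AUD 120,000.00 × 5.13013 = HKD 615,615.60
HKD 615,615.60 × 1.23023 = SEK 757,348.78
SEK 757,348.78 ÷ 12.9424 = GBP 58,516.87

GBP 58,516.87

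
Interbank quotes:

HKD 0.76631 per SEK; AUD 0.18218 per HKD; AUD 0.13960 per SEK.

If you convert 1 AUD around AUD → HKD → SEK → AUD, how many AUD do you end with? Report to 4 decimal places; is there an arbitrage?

Around AUD → HKD → SEK → AUD: 1 ÷ 0.18218 ÷ 0.76631 × 0.13960 = 0.999954
Product ≈ 1 (deviation 0.005%, within rounding noise).

1.0000 (no arbitrage)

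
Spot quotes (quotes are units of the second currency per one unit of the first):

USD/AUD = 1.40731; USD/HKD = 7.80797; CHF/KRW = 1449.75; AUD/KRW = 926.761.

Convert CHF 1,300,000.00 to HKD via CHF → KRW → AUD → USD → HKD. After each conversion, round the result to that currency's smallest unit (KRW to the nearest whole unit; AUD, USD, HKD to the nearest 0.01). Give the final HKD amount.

CHF 1,300,000.00 × 1449.75 = KRW 1,884,675,000
KRW 1,884,675,000 ÷ 926.761 = AUD 2,033,614.92
AUD 2,033,614.92 ÷ 1.40731 = USD 1,445,036.93
USD 1,445,036.93 × 7.80797 = HKD 11,282,805.00

HKD 11,282,805.00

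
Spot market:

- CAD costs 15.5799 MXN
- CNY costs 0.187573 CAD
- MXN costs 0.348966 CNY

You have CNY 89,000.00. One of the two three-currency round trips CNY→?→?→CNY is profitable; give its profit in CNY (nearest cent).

Profit: CNY 1,762.85

Profitable loop is CNY → CAD → MXN → CNY:
CNY 89,000.00 × 0.187573 = CAD 16,694.00
CAD 16,694.00 × 15.5799 = MXN 260,090.80
MXN 260,090.80 × 0.348966 = CNY 90,762.85
Profit = CNY 90,762.85 − CNY 89,000.00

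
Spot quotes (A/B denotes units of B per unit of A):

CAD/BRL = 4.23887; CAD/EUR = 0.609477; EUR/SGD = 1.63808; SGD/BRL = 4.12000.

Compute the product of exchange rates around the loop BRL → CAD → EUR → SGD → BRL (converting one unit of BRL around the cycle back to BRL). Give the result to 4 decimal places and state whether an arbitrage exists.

0.9704 (arbitrage exists)

Around BRL → CAD → EUR → SGD → BRL: 1 ÷ 4.23887 × 0.609477 × 1.63808 × 4.12000 = 0.970375
Product < 1; profitable direction is BRL → SGD → EUR → CAD → BRL.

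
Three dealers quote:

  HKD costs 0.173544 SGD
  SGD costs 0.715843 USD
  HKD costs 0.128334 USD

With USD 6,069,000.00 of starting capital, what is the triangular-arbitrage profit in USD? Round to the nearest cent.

Profitable loop is USD → SGD → HKD → USD:
USD 6,069,000.00 ÷ 0.715843 = SGD 8,478,116.01
SGD 8,478,116.01 ÷ 0.173544 = HKD 48,852,832.78
HKD 48,852,832.78 × 0.128334 = USD 6,269,479.44
Profit = USD 6,269,479.44 − USD 6,069,000.00

Profit: USD 200,479.44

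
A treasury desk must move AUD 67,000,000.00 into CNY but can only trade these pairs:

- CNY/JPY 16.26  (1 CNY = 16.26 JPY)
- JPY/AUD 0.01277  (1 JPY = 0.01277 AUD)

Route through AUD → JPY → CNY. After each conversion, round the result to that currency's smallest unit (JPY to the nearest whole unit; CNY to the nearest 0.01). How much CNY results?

AUD 67,000,000.00 ÷ 0.01277 = JPY 5,246,671,887
JPY 5,246,671,887 ÷ 16.26 = CNY 322,673,547.79

CNY 322,673,547.79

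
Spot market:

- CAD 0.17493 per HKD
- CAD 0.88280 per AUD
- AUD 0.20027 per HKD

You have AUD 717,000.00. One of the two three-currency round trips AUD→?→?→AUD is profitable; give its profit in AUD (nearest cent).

Profit: AUD 7,657.98

Profitable loop is AUD → CAD → HKD → AUD:
AUD 717,000.00 × 0.88280 = CAD 632,967.60
CAD 632,967.60 ÷ 0.17493 = HKD 3,618,405.08
HKD 3,618,405.08 × 0.20027 = AUD 724,657.98
Profit = AUD 724,657.98 − AUD 717,000.00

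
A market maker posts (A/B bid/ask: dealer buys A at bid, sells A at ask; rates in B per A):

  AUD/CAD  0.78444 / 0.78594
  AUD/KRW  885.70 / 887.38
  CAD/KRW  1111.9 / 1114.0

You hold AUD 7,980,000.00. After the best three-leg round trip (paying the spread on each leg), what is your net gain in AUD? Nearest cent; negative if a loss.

Net profit: AUD 92,628.24

Best loop AUD → KRW → CAD → AUD:
AUD 7,980,000.00 × 885.70 (sell AUD at bid) = KRW 7,067,886,000
KRW 7,067,886,000 ÷ 1114.0 (buy CAD at ask) = CAD 6,344,601.44
CAD 6,344,601.44 ÷ 0.78594 (buy AUD at ask) = AUD 8,072,628.24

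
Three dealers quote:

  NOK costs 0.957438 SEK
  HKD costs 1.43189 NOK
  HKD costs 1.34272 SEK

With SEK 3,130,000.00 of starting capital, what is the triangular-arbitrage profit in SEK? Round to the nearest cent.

Profit: SEK 65,797.08

Profitable loop is SEK → HKD → NOK → SEK:
SEK 3,130,000.00 ÷ 1.34272 = HKD 2,331,089.13
HKD 2,331,089.13 × 1.43189 = NOK 3,337,863.22
NOK 3,337,863.22 × 0.957438 = SEK 3,195,797.08
Profit = SEK 3,195,797.08 − SEK 3,130,000.00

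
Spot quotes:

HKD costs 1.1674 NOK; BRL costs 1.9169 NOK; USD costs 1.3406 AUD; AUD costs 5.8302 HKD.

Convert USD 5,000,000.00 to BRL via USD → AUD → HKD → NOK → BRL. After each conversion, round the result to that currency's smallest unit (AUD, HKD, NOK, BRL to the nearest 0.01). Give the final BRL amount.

USD 5,000,000.00 × 1.3406 = AUD 6,703,000.00
AUD 6,703,000.00 × 5.8302 = HKD 39,079,830.60
HKD 39,079,830.60 × 1.1674 = NOK 45,621,794.24
NOK 45,621,794.24 ÷ 1.9169 = BRL 23,799,777.89

BRL 23,799,777.89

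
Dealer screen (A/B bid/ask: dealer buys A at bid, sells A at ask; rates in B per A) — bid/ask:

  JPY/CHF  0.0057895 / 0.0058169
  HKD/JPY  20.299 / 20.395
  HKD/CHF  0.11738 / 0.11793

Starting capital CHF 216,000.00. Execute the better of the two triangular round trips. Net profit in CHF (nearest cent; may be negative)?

Net result: CHF -749.01 (no profitable arbitrage after spreads)

Best loop CHF → HKD → JPY → CHF:
CHF 216,000.00 ÷ 0.11793 (buy HKD at ask) = HKD 1,831,595.01
HKD 1,831,595.01 × 20.299 (sell HKD at bid) = JPY 37,179,547
JPY 37,179,547 × 0.0057895 (sell JPY at bid) = CHF 215,250.99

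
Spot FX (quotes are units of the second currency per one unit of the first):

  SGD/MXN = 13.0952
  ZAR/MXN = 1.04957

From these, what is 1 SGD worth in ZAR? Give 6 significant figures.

1 SGD × 13.0952 = 13.0952 MXN
13.0952 MXN ÷ 1.04957 = 12.4767 ZAR

SGD/ZAR = 12.4767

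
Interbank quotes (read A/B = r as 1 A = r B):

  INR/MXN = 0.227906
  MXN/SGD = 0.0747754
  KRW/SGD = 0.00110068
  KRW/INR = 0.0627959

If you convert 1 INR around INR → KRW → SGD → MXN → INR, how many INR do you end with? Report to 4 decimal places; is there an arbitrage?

1.0285 (arbitrage exists)

Around INR → KRW → SGD → MXN → INR: 1 ÷ 0.0627959 × 0.00110068 ÷ 0.0747754 ÷ 0.227906 = 1.028526
Product > 1; profitable direction is INR → KRW → SGD → MXN → INR.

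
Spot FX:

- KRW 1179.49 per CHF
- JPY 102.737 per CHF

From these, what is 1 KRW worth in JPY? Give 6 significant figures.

1 KRW ÷ 1179.49 = 0.000847824 CHF
0.000847824 CHF × 102.737 = 0.0871029 JPY

KRW/JPY = 0.0871029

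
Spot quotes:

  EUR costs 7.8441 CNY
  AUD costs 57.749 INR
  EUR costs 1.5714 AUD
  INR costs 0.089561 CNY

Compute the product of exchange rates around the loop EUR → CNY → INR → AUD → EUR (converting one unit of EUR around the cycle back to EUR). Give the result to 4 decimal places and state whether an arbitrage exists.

0.9651 (arbitrage exists)

Around EUR → CNY → INR → AUD → EUR: 1 × 7.8441 ÷ 0.089561 ÷ 57.749 ÷ 1.5714 = 0.965146
Product < 1; profitable direction is EUR → AUD → INR → CNY → EUR.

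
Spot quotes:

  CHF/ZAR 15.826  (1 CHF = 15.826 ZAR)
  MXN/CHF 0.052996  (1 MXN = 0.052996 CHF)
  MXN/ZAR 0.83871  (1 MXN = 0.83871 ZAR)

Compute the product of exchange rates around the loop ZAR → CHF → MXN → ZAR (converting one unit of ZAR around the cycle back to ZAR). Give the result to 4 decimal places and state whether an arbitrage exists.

Around ZAR → CHF → MXN → ZAR: 1 ÷ 15.826 ÷ 0.052996 × 0.83871 = 0.999994
Product ≈ 1 (deviation 0.001%, within rounding noise).

1.0000 (no arbitrage)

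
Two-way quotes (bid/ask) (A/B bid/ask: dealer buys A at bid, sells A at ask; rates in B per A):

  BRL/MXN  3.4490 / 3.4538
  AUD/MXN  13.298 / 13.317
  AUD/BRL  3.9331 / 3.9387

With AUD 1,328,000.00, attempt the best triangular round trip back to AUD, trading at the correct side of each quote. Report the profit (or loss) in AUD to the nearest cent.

Best loop AUD → BRL → MXN → AUD:
AUD 1,328,000.00 × 3.9331 (sell AUD at bid) = BRL 5,223,156.80
BRL 5,223,156.80 × 3.4490 (sell BRL at bid) = MXN 18,014,667.80
MXN 18,014,667.80 ÷ 13.317 (buy AUD at ask) = AUD 1,352,757.21

Net profit: AUD 24,757.21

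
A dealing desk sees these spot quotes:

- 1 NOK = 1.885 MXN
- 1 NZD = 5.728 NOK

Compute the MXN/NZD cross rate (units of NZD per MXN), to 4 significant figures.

MXN/NZD = 0.09262

1 MXN ÷ 1.885 = 0.530504 NOK
0.530504 NOK ÷ 5.728 = 0.0926159 NZD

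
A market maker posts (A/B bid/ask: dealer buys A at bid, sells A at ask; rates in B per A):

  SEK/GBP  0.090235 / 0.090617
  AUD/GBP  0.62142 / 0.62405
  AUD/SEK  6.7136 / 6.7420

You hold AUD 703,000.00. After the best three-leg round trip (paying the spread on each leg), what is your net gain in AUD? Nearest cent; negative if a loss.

Net profit: AUD 12,059.41

Best loop AUD → GBP → SEK → AUD:
AUD 703,000.00 × 0.62142 (sell AUD at bid) = GBP 436,858.26
GBP 436,858.26 ÷ 0.090617 (buy SEK at ask) = SEK 4,820,930.51
SEK 4,820,930.51 ÷ 6.7420 (buy AUD at ask) = AUD 715,059.41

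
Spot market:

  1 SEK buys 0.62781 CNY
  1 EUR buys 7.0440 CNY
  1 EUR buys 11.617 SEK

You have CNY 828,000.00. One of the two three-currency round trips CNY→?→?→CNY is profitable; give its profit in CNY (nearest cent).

Profit: CNY 29,300.76

Profitable loop is CNY → EUR → SEK → CNY:
CNY 828,000.00 ÷ 7.0440 = EUR 117,546.85
EUR 117,546.85 × 11.617 = SEK 1,365,541.74
SEK 1,365,541.74 × 0.62781 = CNY 857,300.76
Profit = CNY 857,300.76 − CNY 828,000.00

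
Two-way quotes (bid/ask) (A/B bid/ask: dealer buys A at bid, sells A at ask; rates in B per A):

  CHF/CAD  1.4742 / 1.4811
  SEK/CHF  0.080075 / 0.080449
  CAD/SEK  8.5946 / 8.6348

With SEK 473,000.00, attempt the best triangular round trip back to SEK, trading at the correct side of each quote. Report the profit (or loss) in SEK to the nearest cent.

Best loop SEK → CHF → CAD → SEK:
SEK 473,000.00 × 0.080075 (sell SEK at bid) = CHF 37,875.47
CHF 37,875.47 × 1.4742 (sell CHF at bid) = CAD 55,836.03
CAD 55,836.03 × 8.5946 (sell CAD at bid) = SEK 479,888.30

Net profit: SEK 6,888.30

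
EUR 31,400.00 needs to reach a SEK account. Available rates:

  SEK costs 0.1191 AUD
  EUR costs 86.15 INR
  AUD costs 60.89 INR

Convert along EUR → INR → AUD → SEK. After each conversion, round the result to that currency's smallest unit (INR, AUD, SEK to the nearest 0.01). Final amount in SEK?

EUR 31,400.00 × 86.15 = INR 2,705,110.00
INR 2,705,110.00 ÷ 60.89 = AUD 44,426.18
AUD 44,426.18 ÷ 0.1191 = SEK 373,015.79

SEK 373,015.79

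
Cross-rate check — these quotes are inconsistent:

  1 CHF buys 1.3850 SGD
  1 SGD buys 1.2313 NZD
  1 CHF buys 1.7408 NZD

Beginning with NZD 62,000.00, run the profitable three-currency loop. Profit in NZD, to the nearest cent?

Profitable loop is NZD → SGD → CHF → NZD:
NZD 62,000.00 ÷ 1.2313 = SGD 50,353.29
SGD 50,353.29 ÷ 1.3850 = CHF 36,356.16
CHF 36,356.16 × 1.7408 = NZD 63,288.81
Profit = NZD 63,288.81 − NZD 62,000.00

Profit: NZD 1,288.81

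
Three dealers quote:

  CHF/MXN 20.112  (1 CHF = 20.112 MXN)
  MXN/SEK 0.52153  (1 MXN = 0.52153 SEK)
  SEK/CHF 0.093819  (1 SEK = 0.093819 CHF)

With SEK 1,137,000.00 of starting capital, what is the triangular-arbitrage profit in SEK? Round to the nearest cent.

Profit: SEK 18,407.31

Profitable loop is SEK → MXN → CHF → SEK:
SEK 1,137,000.00 ÷ 0.52153 = MXN 2,180,123.87
MXN 2,180,123.87 ÷ 20.112 = CHF 108,399.16
CHF 108,399.16 ÷ 0.093819 = SEK 1,155,407.31
Profit = SEK 1,155,407.31 − SEK 1,137,000.00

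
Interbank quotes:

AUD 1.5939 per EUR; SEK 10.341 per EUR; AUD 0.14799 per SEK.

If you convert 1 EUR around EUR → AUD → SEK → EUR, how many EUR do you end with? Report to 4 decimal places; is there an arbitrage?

1.0415 (arbitrage exists)

Around EUR → AUD → SEK → EUR: 1 × 1.5939 ÷ 0.14799 ÷ 10.341 = 1.041517
Product > 1; profitable direction is EUR → AUD → SEK → EUR.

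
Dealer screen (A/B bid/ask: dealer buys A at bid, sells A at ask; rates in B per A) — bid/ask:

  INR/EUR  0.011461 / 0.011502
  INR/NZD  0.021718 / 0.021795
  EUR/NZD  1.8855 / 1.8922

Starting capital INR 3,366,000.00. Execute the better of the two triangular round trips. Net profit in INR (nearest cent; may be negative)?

Net result: INR -7,127.34 (no profitable arbitrage after spreads)

Best loop INR → NZD → EUR → INR:
INR 3,366,000.00 × 0.021718 (sell INR at bid) = NZD 73,102.79
NZD 73,102.79 ÷ 1.8922 (buy EUR at ask) = EUR 38,633.75
EUR 38,633.75 ÷ 0.011502 (buy INR at ask) = INR 3,358,872.66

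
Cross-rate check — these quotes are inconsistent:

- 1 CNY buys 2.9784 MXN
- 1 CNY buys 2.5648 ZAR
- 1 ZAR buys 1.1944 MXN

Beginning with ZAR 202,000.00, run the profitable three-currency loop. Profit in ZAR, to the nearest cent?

Profit: ZAR 5,764.64

Profitable loop is ZAR → MXN → CNY → ZAR:
ZAR 202,000.00 × 1.1944 = MXN 241,268.80
MXN 241,268.80 ÷ 2.9784 = CNY 81,006.18
CNY 81,006.18 × 2.5648 = ZAR 207,764.64
Profit = ZAR 207,764.64 − ZAR 202,000.00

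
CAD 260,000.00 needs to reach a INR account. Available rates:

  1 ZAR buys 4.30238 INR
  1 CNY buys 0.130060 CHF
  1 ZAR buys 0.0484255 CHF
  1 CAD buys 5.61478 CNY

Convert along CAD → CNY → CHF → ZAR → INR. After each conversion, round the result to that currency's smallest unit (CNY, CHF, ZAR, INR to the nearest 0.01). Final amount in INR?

INR 16,868,811.43

CAD 260,000.00 × 5.61478 = CNY 1,459,842.80
CNY 1,459,842.80 × 0.130060 = CHF 189,867.15
CHF 189,867.15 ÷ 0.0484255 = ZAR 3,920,809.28
ZAR 3,920,809.28 × 4.30238 = INR 16,868,811.43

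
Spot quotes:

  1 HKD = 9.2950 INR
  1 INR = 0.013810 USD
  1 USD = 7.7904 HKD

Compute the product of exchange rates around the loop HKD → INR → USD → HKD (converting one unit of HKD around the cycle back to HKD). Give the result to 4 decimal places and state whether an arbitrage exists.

Around HKD → INR → USD → HKD: 1 × 9.2950 × 0.013810 × 7.7904 = 1.000007
Product ≈ 1 (deviation 0.001%, within rounding noise).

1.0000 (no arbitrage)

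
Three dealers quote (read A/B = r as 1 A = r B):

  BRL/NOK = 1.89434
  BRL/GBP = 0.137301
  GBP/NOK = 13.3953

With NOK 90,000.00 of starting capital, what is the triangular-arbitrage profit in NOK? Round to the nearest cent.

Profitable loop is NOK → GBP → BRL → NOK:
NOK 90,000.00 ÷ 13.3953 = GBP 6,718.77
GBP 6,718.77 ÷ 0.137301 = BRL 48,934.64
BRL 48,934.64 × 1.89434 = NOK 92,698.84
Profit = NOK 92,698.84 − NOK 90,000.00

Profit: NOK 2,698.84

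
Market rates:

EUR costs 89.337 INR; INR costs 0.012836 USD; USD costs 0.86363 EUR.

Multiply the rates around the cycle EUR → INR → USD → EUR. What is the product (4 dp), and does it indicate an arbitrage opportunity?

Around EUR → INR → USD → EUR: 1 × 89.337 × 0.012836 × 0.86363 = 0.990350
Product < 1; profitable direction is EUR → USD → INR → EUR.

0.9904 (arbitrage exists)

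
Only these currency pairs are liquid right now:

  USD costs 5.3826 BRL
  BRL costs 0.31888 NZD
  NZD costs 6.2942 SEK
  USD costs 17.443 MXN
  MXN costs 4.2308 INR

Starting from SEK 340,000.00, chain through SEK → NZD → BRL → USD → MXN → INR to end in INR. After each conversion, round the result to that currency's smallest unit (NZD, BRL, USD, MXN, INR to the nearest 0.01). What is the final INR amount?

INR 2,322,536.96

SEK 340,000.00 ÷ 6.2942 = NZD 54,017.98
NZD 54,017.98 ÷ 0.31888 = BRL 169,399.08
BRL 169,399.08 ÷ 5.3826 = USD 31,471.61
USD 31,471.61 × 17.443 = MXN 548,959.29
MXN 548,959.29 × 4.2308 = INR 2,322,536.96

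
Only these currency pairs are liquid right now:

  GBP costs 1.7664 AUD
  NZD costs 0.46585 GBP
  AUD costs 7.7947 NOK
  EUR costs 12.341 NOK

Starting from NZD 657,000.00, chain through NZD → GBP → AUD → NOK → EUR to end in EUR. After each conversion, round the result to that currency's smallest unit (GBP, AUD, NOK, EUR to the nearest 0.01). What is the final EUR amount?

NZD 657,000.00 × 0.46585 = GBP 306,063.45
GBP 306,063.45 × 1.7664 = AUD 540,630.48
AUD 540,630.48 × 7.7947 = NOK 4,214,052.40
NOK 4,214,052.40 ÷ 12.341 = EUR 341,467.66

EUR 341,467.66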